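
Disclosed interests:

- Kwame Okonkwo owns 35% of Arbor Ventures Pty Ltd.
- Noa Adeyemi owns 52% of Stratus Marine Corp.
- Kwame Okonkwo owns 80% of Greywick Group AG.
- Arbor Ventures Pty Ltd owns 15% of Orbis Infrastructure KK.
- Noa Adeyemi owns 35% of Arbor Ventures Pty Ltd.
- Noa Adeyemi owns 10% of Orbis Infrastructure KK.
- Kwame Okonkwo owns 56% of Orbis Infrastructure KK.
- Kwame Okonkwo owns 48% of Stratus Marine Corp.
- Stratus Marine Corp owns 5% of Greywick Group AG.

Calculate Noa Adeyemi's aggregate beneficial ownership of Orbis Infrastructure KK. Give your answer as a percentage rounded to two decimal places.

15.25%

Noa reaches Orbis along 2 paths.
Direct stake: 10% = 10%.
Via Arbor: 35% × 15% = 5.25%.
Total: 10% + 5.25% = 15.25%.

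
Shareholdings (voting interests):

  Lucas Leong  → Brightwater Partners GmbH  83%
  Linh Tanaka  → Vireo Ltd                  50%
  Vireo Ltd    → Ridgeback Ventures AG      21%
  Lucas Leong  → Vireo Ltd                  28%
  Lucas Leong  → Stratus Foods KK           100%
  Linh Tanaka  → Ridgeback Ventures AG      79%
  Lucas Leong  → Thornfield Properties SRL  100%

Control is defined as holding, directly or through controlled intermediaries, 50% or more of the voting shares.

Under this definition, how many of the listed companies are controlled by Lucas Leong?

Lucas holds 100% of Stratus, so Lucas controls Stratus.
Lucas holds 83% of Brightwater, so Lucas controls Brightwater.
Lucas holds 100% of Thornfield, so Lucas controls Thornfield.
No other company's threshold is met.
Lucas controls 3 companies.

3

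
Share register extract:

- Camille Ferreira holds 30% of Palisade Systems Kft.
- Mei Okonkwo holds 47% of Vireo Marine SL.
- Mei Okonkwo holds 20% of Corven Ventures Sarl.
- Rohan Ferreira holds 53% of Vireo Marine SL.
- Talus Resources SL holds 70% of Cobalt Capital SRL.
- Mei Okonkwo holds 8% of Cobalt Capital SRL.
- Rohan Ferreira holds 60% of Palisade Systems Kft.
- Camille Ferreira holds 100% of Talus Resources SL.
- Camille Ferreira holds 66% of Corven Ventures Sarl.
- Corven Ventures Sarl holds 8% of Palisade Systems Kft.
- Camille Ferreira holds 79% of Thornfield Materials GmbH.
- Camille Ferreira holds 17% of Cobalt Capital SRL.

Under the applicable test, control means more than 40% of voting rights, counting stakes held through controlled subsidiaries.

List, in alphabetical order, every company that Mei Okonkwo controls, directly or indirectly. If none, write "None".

Mei holds 47% of Vireo, so Mei controls Vireo.
No other company's threshold is met.

Vireo Marine SL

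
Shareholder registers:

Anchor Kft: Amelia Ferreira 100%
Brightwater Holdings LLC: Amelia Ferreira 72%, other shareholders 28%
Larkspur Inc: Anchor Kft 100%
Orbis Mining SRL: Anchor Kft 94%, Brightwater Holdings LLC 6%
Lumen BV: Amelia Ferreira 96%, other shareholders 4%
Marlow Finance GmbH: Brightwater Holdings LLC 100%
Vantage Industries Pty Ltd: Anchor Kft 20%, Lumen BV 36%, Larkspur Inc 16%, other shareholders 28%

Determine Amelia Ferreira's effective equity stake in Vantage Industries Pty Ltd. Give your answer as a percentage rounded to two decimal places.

70.56%

Amelia reaches Vantage along 3 paths.
Via Anchor: 100% × 20% = 20%.
Via Lumen: 96% × 36% = 34.56%.
Via Anchor → Larkspur: 100% × 100% × 16% = 16%.
Total: 20% + 34.56% + 16% = 70.56%.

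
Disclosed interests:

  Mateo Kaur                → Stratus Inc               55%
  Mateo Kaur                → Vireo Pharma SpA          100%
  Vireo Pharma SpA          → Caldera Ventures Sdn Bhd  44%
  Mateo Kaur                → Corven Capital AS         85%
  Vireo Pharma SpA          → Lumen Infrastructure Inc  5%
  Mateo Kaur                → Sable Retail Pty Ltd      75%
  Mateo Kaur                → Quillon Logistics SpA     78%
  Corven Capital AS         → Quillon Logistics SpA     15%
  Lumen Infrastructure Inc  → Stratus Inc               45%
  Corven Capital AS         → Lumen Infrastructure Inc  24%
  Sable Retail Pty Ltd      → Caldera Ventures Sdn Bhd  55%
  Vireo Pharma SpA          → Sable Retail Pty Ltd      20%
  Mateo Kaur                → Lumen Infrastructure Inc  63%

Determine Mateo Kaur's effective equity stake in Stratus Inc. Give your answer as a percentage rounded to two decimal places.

Mateo reaches Stratus along 4 paths.
Direct stake: 55% = 55%.
Via Corven → Lumen: 85% × 24% × 45% = 9.18%.
Via Lumen: 63% × 45% = 28.35%.
Via Vireo → Lumen: 100% × 5% × 45% = 2.25%.
Total: 55% + 9.18% + 28.35% + 2.25% = 94.78%.

94.78%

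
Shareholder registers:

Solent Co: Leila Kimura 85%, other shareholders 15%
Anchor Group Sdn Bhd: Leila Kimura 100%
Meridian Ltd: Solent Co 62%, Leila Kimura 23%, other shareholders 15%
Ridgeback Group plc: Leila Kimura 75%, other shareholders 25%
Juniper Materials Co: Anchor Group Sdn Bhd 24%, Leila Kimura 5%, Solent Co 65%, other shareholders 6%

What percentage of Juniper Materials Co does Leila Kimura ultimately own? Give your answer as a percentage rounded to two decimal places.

84.25%

Leila reaches Juniper along 3 paths.
Via Anchor: 100% × 24% = 24%.
Direct stake: 5% = 5%.
Via Solent: 85% × 65% = 55.25%.
Total: 24% + 5% + 55.25% = 84.25%.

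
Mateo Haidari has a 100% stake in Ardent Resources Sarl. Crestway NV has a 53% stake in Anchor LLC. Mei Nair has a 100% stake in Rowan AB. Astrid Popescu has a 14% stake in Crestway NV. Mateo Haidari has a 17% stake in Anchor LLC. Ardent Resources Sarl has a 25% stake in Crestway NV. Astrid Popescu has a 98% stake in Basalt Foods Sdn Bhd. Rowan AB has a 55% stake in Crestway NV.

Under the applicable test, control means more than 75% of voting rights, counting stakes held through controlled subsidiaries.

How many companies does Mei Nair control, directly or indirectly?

Mei holds 100% of Rowan, so Mei controls Rowan.
No other company's threshold is met.
Mei controls 1 company.

1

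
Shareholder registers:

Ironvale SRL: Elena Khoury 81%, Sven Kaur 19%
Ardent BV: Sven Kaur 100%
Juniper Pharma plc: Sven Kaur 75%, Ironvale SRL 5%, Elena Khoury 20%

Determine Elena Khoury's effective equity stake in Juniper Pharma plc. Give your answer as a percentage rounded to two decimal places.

24.05%

Elena reaches Juniper along 2 paths.
Via Ironvale: 81% × 5% = 4.05%.
Direct stake: 20% = 20%.
Total: 4.05% + 20% = 24.05%.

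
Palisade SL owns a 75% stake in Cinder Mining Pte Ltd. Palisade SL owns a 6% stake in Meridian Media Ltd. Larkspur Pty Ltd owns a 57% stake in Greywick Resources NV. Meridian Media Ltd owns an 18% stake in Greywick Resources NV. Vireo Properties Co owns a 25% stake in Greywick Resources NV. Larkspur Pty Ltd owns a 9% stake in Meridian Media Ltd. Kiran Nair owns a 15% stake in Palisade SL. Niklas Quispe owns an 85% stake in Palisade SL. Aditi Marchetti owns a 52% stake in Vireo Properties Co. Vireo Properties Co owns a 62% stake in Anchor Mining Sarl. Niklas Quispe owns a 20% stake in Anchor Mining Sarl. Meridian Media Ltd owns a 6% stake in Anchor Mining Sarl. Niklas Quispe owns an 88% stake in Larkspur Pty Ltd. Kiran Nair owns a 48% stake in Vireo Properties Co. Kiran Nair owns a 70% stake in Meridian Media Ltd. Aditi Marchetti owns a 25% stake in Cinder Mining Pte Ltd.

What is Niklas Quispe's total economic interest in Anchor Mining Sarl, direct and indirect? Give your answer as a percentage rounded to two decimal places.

20.78%

Niklas reaches Anchor along 3 paths.
Via Palisade → Meridian: 85% × 6% × 6% = 0.306%.
Via Larkspur → Meridian: 88% × 9% × 6% = 0.4752%.
Direct stake: 20% = 20%.
Total: 0.306% + 0.4752% + 20% = 20.7812%.
Rounded: 20.78%.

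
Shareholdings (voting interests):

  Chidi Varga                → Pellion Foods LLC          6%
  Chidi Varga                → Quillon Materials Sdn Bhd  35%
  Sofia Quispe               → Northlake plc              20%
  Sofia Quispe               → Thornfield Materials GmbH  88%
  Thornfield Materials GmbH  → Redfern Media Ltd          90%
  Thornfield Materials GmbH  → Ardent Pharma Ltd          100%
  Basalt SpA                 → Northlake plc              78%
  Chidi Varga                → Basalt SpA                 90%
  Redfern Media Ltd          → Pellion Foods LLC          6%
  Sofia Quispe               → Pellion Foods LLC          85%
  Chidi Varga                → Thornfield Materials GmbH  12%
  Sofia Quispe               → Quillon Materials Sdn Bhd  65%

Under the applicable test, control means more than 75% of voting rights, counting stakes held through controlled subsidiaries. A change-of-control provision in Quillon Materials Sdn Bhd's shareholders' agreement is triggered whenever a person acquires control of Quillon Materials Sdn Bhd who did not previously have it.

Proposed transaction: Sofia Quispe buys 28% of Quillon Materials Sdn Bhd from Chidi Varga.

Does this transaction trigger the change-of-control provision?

Yes

The purchase adds only to Sofia's holdings (Chidi's stake shrinks), so Sofia is the only person who could newly come to control Quillon.
Sofia holds 88% of Thornfield, so Sofia controls Thornfield.
Thornfield holds 90% of Redfern, so Sofia controls Redfern.
Thornfield holds 100% of Ardent, so Sofia controls Ardent.
Sofia and Redfern together hold 85% + 6% = 91% of Pellion, so Sofia controls Pellion.
In Quillon, Sofia's side holds only 65%, not > 75%.
So before the transaction, Sofia does not control Quillon.
After the purchase, Sofia's direct stake in Quillon rises to 65% + 28% = 93%, and Chidi's stake falls to 7%.
Sofia holds 93% of Quillon, so Sofia controls Quillon.
Sofia did not control Quillon before and does after, so the clause is triggered.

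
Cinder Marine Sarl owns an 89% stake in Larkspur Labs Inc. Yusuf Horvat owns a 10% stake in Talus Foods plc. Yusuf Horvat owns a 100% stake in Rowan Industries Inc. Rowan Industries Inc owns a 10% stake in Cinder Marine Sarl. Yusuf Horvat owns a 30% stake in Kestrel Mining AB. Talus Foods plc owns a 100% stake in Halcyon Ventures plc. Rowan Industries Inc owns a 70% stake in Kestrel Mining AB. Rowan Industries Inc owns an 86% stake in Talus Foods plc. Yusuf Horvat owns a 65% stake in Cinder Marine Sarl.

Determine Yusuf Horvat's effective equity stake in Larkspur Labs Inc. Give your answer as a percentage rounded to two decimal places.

66.75%

Yusuf reaches Larkspur along 2 paths.
Via Rowan → Cinder: 100% × 10% × 89% = 8.9%.
Via Cinder: 65% × 89% = 57.85%.
Total: 8.9% + 57.85% = 66.75%.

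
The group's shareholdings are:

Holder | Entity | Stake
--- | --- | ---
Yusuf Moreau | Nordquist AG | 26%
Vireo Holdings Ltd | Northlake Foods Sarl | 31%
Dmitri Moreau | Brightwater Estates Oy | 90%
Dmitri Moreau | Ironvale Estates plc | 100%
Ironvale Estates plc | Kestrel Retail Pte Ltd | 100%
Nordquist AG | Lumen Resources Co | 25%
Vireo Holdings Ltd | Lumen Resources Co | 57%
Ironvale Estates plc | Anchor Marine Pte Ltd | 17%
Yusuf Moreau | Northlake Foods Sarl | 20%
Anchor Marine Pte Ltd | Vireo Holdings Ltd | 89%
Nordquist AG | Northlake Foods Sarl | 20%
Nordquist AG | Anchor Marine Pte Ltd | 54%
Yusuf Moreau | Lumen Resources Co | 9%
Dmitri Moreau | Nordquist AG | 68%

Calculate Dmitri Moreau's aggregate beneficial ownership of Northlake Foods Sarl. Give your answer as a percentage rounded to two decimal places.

28.42%

Dmitri reaches Northlake along 3 paths.
Via Nordquist: 68% × 20% = 13.6%.
Via Ironvale → Anchor → Vireo: 100% × 17% × 89% × 31% = 4.6903%.
Via Nordquist → Anchor → Vireo: 68% × 54% × 89% × 31% = 10.131048%.
Total: 13.6% + 4.6903% + 10.131048% = 28.421348%.
Rounded: 28.42%.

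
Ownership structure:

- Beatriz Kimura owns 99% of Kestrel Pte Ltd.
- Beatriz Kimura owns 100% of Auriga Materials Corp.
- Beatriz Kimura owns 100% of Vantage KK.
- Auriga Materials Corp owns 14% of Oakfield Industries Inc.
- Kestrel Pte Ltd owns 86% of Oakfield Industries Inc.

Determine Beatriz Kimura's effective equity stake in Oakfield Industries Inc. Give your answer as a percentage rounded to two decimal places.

Beatriz reaches Oakfield along 2 paths.
Via Auriga: 100% × 14% = 14%.
Via Kestrel: 99% × 86% = 85.14%.
Total: 14% + 85.14% = 99.14%.

99.14%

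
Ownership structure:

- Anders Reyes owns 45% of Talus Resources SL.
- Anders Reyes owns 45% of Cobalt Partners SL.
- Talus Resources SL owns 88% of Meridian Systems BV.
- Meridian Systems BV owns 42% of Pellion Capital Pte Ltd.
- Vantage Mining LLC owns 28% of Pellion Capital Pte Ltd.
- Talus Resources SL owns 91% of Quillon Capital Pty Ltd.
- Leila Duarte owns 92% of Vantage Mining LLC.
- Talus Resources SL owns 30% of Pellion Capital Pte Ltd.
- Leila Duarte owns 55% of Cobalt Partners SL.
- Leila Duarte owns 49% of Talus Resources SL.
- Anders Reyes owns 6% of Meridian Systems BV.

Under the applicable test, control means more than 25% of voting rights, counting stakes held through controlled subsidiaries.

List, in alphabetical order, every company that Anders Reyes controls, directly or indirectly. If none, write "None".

Cobalt Partners SL, Meridian Systems BV, Pellion Capital Pte Ltd, Quillon Capital Pty Ltd, Talus Resources SL

Anders holds 45% of Talus, so Anders controls Talus.
Talus and Anders together hold 88% + 6% = 94% of Meridian, so Anders controls Meridian.
Meridian and Talus together hold 42% + 30% = 72% of Pellion, so Anders controls Pellion.
Anders holds 45% of Cobalt, so Anders controls Cobalt.
Talus holds 91% of Quillon, so Anders controls Quillon.
No other company's threshold is met.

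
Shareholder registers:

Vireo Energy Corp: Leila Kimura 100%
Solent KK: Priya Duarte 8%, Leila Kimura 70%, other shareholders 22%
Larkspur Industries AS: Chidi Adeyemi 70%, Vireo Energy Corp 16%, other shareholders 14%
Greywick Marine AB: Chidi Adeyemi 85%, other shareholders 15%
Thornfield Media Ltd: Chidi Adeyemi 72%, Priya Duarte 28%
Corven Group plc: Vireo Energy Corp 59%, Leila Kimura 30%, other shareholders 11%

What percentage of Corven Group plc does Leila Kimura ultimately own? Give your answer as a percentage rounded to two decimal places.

89.00%

Leila reaches Corven along 2 paths.
Via Vireo: 100% × 59% = 59%.
Direct stake: 30% = 30%.
Total: 59% + 30% = 89%.
Rounded: 89.00%.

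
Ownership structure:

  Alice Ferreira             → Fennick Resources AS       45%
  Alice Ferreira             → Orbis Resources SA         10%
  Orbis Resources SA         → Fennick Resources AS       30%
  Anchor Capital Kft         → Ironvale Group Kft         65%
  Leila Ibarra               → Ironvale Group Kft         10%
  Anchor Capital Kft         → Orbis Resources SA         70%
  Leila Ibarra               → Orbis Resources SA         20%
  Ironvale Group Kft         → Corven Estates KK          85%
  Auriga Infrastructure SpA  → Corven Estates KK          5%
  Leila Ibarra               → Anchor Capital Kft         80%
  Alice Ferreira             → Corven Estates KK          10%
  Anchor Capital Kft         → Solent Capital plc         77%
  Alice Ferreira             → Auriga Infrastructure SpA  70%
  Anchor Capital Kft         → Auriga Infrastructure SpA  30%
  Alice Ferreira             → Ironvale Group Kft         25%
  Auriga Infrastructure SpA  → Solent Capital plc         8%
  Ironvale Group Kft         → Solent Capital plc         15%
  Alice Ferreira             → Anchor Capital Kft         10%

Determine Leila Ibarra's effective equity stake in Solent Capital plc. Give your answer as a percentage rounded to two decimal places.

72.82%

Leila reaches Solent along 4 paths.
Via Anchor → Auriga: 80% × 30% × 8% = 1.92%.
Via Ironvale: 10% × 15% = 1.5%.
Via Anchor → Ironvale: 80% × 65% × 15% = 7.8%.
Via Anchor: 80% × 77% = 61.6%.
Total: 1.92% + 1.5% + 7.8% + 61.6% = 72.82%.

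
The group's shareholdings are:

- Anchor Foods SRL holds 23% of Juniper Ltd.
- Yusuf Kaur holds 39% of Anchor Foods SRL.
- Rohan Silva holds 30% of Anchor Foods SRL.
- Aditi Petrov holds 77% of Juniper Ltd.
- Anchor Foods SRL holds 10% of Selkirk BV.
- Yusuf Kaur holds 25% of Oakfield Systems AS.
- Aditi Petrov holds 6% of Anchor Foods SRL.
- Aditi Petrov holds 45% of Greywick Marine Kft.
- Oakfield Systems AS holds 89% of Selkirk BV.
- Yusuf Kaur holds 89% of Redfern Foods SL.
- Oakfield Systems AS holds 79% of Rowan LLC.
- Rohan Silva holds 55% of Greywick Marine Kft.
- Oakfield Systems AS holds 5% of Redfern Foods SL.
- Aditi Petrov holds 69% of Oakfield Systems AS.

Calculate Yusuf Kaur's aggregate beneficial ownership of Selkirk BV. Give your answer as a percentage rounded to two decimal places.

26.15%

Yusuf reaches Selkirk along 2 paths.
Via Oakfield: 25% × 89% = 22.25%.
Via Anchor: 39% × 10% = 3.9%.
Total: 22.25% + 3.9% = 26.15%.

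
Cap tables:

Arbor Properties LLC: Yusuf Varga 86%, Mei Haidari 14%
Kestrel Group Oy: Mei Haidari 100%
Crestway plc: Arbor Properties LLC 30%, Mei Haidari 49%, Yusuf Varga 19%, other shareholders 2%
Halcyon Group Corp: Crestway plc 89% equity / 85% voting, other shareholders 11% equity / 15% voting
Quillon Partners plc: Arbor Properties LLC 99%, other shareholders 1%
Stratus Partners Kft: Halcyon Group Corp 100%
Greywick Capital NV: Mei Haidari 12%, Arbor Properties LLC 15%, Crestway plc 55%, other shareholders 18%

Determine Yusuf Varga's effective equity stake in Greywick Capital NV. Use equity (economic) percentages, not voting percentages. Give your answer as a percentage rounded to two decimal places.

Yusuf reaches Greywick along 3 paths.
Via Arbor: 86% × 15% = 12.9%.
Via Arbor → Crestway: 86% × 30% × 55% = 14.19%.
Via Crestway: 19% × 55% = 10.45%.
Total: 12.9% + 14.19% + 10.45% = 37.54%.

37.54%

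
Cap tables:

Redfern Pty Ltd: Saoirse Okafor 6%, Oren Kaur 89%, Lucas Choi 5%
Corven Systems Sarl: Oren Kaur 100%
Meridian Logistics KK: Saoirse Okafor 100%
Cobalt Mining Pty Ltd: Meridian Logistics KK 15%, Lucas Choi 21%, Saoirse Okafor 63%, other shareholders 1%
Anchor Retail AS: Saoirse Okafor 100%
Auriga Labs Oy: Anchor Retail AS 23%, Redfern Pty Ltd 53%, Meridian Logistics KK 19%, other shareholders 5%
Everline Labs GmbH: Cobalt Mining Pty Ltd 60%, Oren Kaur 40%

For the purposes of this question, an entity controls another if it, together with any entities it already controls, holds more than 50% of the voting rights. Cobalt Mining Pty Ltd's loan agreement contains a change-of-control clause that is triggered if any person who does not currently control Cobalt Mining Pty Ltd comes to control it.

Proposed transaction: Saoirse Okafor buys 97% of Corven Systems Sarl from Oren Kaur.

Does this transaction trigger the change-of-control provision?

No

The purchase adds only to Saoirse's holdings (Oren's stake shrinks), so Saoirse is the only person who could newly come to control Cobalt.
Saoirse holds 100% of Meridian, so Saoirse controls Meridian.
Meridian and Saoirse together hold 15% + 63% = 78% of Cobalt, so Saoirse controls Cobalt.
So Saoirse already controls Cobalt before the transaction.
After the purchase, Saoirse holds 97% of Corven directly, and Oren's stake falls to 3%.
Saoirse controlled Cobalt already, so this is not a new person acquiring control; every other person's position is unchanged or reduced.
No new person acquires control, so the clause is not triggered.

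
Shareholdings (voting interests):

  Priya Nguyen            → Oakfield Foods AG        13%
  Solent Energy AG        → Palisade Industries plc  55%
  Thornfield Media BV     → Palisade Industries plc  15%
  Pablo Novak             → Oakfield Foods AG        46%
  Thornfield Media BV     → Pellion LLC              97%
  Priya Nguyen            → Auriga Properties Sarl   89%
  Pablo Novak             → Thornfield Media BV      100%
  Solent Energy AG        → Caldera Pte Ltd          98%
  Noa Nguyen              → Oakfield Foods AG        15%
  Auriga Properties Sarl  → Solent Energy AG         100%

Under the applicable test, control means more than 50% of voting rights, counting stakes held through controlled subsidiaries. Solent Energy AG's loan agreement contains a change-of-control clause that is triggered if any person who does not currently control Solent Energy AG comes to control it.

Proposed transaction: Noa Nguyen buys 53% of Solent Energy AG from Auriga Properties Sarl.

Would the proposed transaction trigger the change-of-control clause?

The purchase adds only to Noa's holdings (Auriga's stake shrinks), so Noa is the only person who could newly come to control Solent.
Noa's largest direct stake is 15% in Oakfield, which does not meet the threshold, so Noa controls no company.
Neither Noa nor any entity Noa controls holds any voting interest in Solent.
So before the transaction, Noa does not control Solent.
After the purchase, Noa holds 53% of Solent directly, and Auriga's stake falls to 47%.
Noa holds 53% of Solent, so Noa controls Solent.
Noa did not control Solent before and does after, so the clause is triggered.

Yes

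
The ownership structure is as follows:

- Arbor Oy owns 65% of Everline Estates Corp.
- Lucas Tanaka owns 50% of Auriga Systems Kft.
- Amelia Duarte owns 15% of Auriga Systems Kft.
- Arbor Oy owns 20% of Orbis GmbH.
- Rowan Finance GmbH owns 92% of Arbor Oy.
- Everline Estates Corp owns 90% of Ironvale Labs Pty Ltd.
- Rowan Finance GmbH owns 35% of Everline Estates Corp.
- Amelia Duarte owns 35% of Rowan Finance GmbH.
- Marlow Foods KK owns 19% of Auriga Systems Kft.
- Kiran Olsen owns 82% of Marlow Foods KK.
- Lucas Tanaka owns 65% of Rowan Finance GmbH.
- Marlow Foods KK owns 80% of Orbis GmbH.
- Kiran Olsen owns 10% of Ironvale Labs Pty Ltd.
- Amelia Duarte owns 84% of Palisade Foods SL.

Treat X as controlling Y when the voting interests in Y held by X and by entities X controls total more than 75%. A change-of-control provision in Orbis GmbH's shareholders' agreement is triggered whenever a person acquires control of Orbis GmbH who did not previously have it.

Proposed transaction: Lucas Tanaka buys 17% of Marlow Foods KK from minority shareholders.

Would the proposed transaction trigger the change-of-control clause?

The purchase changes only Lucas's holdings, so Lucas is the only person who could newly come to control Orbis.
Lucas's largest direct stake is 65% in Rowan, which does not meet the threshold, so Lucas controls no company.
Neither Lucas nor any entity Lucas controls holds any voting interest in Orbis.
So before the transaction, Lucas does not control Orbis.
After the purchase, Lucas holds 17% of Marlow directly.
Lucas's side now holds 17% of Marlow, not > 75%, so Lucas still does not control Marlow.
After the transaction, neither Lucas nor any entity Lucas controls holds a voting interest in Orbis, so Lucas still does not control it.
No new person acquires control, so the clause is not triggered.

No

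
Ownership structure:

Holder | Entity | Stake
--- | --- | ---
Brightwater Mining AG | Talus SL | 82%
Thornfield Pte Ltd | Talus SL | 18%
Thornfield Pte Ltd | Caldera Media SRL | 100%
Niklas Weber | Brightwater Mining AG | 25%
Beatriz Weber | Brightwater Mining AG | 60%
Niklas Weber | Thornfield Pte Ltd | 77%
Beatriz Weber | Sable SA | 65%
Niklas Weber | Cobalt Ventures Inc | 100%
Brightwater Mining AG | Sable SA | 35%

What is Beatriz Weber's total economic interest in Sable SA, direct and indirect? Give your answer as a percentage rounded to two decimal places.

86.00%

Beatriz reaches Sable along 2 paths.
Via Brightwater: 60% × 35% = 21%.
Direct stake: 65% = 65%.
Total: 21% + 65% = 86%.
Rounded: 86.00%.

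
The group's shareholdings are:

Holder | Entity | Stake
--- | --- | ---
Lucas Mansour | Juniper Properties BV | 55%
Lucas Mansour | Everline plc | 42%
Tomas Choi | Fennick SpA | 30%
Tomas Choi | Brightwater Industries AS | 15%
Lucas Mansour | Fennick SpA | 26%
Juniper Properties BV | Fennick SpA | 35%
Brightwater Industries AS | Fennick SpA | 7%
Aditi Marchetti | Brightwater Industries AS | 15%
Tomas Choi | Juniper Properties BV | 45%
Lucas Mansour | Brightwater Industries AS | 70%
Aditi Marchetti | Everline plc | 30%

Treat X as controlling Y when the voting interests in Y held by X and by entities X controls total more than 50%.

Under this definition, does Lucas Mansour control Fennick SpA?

Lucas holds 55% of Juniper, so Lucas controls Juniper.
Lucas holds 70% of Brightwater, so Lucas controls Brightwater.
Brightwater and Juniper and Lucas together hold 7% + 35% + 26% = 68% of Fennick, so Lucas controls Fennick.

Yes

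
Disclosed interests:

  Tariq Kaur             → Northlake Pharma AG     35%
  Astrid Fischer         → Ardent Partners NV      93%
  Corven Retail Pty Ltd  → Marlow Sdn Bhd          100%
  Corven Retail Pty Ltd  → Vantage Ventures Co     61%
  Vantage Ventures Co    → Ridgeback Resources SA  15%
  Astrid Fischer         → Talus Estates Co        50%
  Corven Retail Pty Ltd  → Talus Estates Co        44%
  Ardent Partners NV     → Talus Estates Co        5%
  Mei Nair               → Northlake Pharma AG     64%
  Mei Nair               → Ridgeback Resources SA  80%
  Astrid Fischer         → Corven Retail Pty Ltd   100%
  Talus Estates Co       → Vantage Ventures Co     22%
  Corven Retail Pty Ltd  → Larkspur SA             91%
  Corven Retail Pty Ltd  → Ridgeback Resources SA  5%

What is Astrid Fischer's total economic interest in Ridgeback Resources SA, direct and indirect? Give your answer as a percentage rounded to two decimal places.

17.41%

Astrid reaches Ridgeback along 5 paths.
Via Corven → Vantage: 100% × 61% × 15% = 9.15%.
Via Talus → Vantage: 50% × 22% × 15% = 1.65%.
Via Ardent → Talus → Vantage: 93% × 5% × 22% × 15% = 0.15345%.
Via Corven → Talus → Vantage: 100% × 44% × 22% × 15% = 1.452%.
Via Corven: 100% × 5% = 5%.
Total: 9.15% + 1.65% + 0.15345% + 1.452% + 5% = 17.40545%.
Rounded: 17.41%.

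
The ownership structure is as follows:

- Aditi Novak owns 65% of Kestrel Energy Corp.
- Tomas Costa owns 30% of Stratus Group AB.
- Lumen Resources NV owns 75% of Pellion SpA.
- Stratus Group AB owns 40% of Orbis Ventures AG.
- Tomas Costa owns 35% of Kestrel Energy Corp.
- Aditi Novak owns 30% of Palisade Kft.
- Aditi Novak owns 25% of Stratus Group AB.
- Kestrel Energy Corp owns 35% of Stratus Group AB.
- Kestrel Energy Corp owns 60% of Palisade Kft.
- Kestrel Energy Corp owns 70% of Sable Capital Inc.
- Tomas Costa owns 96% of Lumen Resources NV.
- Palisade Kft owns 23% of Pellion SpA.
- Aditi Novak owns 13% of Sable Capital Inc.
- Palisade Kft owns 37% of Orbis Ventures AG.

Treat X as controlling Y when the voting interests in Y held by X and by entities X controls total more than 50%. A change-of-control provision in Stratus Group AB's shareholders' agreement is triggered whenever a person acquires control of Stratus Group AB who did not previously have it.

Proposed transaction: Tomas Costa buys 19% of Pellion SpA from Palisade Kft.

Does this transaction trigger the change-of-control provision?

No

The purchase adds only to Tomas's holdings (Palisade's stake shrinks), so Tomas is the only person who could newly come to control Stratus.
Tomas holds 96% of Lumen, so Tomas controls Lumen.
Lumen holds 75% of Pellion, so Tomas controls Pellion.
In Stratus, Tomas's side holds only 30%, not > 50%.
So before the transaction, Tomas does not control Stratus.
After the purchase, Tomas holds 19% of Pellion directly, and Palisade's stake falls to 4%.
Lumen and Tomas together hold 75% + 19% = 94% of Pellion, so Tomas controls Pellion.
After the transaction, Tomas's side holds 30% of Stratus, not > 50%, so Tomas still does not control Stratus.
No new person acquires control, so the clause is not triggered.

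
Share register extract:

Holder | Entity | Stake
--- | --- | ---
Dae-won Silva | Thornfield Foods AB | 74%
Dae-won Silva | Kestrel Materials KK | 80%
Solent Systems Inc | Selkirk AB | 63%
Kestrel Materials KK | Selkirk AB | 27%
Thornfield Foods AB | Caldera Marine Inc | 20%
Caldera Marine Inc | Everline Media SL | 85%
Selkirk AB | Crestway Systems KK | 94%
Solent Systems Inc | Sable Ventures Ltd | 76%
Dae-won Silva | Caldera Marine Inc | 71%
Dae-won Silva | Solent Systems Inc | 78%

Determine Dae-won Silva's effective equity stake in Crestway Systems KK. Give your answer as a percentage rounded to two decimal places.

66.50%

Dae-won reaches Crestway along 2 paths.
Via Kestrel → Selkirk: 80% × 27% × 94% = 20.304%.
Via Solent → Selkirk: 78% × 63% × 94% = 46.1916%.
Total: 20.304% + 46.1916% = 66.4956%.
Rounded: 66.50%.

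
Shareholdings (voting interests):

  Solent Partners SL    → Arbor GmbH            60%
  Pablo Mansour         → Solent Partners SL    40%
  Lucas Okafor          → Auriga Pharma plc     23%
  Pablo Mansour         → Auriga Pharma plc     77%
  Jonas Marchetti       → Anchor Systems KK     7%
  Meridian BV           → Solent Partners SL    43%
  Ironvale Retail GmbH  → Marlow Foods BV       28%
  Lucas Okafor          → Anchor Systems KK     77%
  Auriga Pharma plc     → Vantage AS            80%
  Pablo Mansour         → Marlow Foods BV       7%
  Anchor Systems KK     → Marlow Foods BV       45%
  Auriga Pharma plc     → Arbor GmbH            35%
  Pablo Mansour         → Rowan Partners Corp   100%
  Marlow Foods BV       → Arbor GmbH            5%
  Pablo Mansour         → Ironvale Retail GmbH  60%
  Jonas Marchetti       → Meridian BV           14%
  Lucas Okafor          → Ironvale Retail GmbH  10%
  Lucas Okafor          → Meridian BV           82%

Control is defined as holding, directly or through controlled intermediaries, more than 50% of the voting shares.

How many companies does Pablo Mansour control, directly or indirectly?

4

Pablo holds 60% of Ironvale, so Pablo controls Ironvale.
Pablo holds 77% of Auriga, so Pablo controls Auriga.
Auriga holds 80% of Vantage, so Pablo controls Vantage.
Pablo holds 100% of Rowan, so Pablo controls Rowan.
No other company's threshold is met.
Pablo controls 4 companies.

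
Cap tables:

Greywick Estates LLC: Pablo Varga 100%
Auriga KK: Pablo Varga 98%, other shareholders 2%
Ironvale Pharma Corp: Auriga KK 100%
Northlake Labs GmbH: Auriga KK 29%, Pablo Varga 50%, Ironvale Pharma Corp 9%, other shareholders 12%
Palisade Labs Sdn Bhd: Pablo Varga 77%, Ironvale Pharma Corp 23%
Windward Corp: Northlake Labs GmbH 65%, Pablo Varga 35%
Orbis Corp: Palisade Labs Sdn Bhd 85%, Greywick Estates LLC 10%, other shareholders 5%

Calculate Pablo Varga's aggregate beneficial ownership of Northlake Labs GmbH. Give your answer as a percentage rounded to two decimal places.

87.24%

Pablo reaches Northlake along 3 paths.
Via Auriga: 98% × 29% = 28.42%.
Direct stake: 50% = 50%.
Via Auriga → Ironvale: 98% × 100% × 9% = 8.82%.
Total: 28.42% + 50% + 8.82% = 87.24%.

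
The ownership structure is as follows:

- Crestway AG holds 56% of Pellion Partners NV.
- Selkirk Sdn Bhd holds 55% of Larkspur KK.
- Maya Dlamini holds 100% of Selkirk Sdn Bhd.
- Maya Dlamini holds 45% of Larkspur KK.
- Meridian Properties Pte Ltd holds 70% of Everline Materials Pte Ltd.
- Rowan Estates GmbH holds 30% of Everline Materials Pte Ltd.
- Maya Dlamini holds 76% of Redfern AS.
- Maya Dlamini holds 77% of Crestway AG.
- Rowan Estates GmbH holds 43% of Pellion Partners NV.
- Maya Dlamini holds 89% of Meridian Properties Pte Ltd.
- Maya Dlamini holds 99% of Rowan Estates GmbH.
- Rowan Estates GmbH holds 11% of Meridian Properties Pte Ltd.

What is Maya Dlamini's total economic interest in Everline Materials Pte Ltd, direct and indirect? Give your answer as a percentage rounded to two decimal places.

99.62%

Maya reaches Everline along 3 paths.
Via Rowan → Meridian: 99% × 11% × 70% = 7.623%.
Via Meridian: 89% × 70% = 62.3%.
Via Rowan: 99% × 30% = 29.7%.
Total: 7.623% + 62.3% + 29.7% = 99.623%.
Rounded: 99.62%.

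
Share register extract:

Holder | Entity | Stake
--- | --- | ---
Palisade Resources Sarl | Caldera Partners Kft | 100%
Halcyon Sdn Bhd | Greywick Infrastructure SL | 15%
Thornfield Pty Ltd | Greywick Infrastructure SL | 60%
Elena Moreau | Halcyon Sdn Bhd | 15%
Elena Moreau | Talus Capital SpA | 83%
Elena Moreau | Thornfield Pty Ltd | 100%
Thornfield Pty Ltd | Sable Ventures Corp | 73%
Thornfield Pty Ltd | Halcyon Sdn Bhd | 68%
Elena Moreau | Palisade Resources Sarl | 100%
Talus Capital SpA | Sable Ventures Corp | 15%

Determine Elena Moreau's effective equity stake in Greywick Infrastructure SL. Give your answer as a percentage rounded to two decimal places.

Elena reaches Greywick along 3 paths.
Via Thornfield: 100% × 60% = 60%.
Via Thornfield → Halcyon: 100% × 68% × 15% = 10.2%.
Via Halcyon: 15% × 15% = 2.25%.
Total: 60% + 10.2% + 2.25% = 72.45%.

72.45%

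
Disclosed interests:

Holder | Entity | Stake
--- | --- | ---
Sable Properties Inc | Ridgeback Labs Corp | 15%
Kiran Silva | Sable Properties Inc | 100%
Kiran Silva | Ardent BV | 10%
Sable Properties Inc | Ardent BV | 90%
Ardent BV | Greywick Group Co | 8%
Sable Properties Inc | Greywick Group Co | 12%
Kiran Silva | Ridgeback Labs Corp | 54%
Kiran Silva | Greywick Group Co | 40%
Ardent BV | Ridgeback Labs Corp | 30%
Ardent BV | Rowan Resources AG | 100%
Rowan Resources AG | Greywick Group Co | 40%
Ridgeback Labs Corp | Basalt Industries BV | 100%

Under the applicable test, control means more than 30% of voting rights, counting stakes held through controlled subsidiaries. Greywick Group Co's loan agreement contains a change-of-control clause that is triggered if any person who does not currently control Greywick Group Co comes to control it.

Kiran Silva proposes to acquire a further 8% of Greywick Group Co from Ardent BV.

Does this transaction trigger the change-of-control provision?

No

The purchase adds only to Kiran's holdings (Ardent's stake shrinks), so Kiran is the only person who could newly come to control Greywick.
Kiran holds 100% of Sable, so Kiran controls Sable.
Kiran and Sable together hold 10% + 90% = 100% of Ardent, so Kiran controls Ardent.
Ardent holds 100% of Rowan, so Kiran controls Rowan.
Sable and Rowan and Kiran and Ardent together hold 12% + 40% + 40% + 8% = 100% of Greywick, so Kiran controls Greywick.
So Kiran already controls Greywick before the transaction.
After the purchase, Kiran's direct stake in Greywick rises to 40% + 8% = 48%, and Ardent's stake falls to 0%.
Kiran controlled Greywick already, so this is not a new person acquiring control; every other person's position is unchanged or reduced.
No new person acquires control, so the clause is not triggered.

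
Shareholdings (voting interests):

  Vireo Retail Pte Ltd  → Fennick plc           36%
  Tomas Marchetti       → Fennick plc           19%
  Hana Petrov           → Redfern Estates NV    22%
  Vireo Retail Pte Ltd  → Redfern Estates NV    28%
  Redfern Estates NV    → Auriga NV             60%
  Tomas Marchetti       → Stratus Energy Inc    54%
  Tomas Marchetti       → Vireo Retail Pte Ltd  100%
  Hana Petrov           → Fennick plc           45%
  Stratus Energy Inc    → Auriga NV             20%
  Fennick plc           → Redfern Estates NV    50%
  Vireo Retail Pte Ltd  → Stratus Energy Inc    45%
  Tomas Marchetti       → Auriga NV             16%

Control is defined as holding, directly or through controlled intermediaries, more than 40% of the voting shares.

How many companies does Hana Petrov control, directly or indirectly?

3

Hana holds 45% of Fennick, so Hana controls Fennick.
Hana and Fennick together hold 22% + 50% = 72% of Redfern, so Hana controls Redfern.
Redfern holds 60% of Auriga, so Hana controls Auriga.
No other company's threshold is met.
Hana controls 3 companies.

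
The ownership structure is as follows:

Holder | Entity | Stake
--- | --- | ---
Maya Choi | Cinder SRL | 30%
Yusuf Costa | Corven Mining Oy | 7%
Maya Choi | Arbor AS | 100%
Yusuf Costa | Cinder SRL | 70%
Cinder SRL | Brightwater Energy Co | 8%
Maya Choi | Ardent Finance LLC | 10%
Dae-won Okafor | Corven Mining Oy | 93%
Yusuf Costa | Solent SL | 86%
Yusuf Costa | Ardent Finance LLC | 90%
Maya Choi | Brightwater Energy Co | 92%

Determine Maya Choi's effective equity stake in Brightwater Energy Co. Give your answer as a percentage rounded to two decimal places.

Maya reaches Brightwater along 2 paths.
Via Cinder: 30% × 8% = 2.4%.
Direct stake: 92% = 92%.
Total: 2.4% + 92% = 94.4%.
Rounded: 94.40%.

94.40%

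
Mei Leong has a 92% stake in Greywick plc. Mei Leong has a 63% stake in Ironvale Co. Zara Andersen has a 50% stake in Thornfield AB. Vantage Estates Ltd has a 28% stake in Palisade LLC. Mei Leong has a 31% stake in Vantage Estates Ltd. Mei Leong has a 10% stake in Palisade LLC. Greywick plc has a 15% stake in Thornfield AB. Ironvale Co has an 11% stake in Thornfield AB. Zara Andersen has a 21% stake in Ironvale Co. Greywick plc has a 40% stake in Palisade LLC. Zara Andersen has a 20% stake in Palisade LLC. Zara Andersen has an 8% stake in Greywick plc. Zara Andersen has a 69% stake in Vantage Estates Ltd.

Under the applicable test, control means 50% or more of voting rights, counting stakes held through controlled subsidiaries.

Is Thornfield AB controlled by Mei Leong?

No

Mei holds 63% of Ironvale, so Mei controls Ironvale.
Mei holds 92% of Greywick, so Mei controls Greywick.
Mei and Greywick together hold 10% + 40% = 50% of Palisade, so Mei controls Palisade.
In Thornfield, Mei's side holds only 15% + 11% = 26%, not ≥ 50%.
So Mei does not control Thornfield.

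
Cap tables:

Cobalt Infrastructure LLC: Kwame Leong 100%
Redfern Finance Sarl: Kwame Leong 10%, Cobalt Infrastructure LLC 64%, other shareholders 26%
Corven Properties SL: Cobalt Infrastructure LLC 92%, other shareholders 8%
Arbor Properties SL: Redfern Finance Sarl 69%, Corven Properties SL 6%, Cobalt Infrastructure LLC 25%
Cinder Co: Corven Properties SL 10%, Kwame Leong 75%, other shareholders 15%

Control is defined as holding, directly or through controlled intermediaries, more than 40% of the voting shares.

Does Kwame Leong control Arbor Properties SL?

Yes

Kwame holds 100% of Cobalt, so Kwame controls Cobalt.
Cobalt holds 92% of Corven, so Kwame controls Corven.
Kwame and Cobalt together hold 10% + 64% = 74% of Redfern, so Kwame controls Redfern.
Redfern and Corven and Cobalt together hold 69% + 6% + 25% = 100% of Arbor, so Kwame controls Arbor.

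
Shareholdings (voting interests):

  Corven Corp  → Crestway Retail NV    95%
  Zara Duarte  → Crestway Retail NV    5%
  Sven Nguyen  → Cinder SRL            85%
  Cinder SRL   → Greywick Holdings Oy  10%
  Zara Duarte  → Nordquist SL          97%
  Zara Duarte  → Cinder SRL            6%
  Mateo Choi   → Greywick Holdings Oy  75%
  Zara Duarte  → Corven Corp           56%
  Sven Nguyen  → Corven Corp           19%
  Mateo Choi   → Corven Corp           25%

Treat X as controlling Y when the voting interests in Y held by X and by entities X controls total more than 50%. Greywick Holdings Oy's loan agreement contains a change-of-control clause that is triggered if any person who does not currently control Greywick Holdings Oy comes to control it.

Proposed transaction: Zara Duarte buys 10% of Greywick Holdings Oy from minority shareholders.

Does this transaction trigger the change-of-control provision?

No

The purchase changes only Zara's holdings, so Zara is the only person who could newly come to control Greywick.
Zara holds 56% of Corven, so Zara controls Corven.
Zara and Corven together hold 5% + 95% = 100% of Crestway, so Zara controls Crestway.
Zara holds 97% of Nordquist, so Zara controls Nordquist.
Neither Zara nor any entity Zara controls holds any voting interest in Greywick.
So before the transaction, Zara does not control Greywick.
After the purchase, Zara holds 10% of Greywick directly.
After the transaction, Zara's side holds 10% of Greywick, not > 50%, so Zara still does not control Greywick.
No new person acquires control, so the clause is not triggered.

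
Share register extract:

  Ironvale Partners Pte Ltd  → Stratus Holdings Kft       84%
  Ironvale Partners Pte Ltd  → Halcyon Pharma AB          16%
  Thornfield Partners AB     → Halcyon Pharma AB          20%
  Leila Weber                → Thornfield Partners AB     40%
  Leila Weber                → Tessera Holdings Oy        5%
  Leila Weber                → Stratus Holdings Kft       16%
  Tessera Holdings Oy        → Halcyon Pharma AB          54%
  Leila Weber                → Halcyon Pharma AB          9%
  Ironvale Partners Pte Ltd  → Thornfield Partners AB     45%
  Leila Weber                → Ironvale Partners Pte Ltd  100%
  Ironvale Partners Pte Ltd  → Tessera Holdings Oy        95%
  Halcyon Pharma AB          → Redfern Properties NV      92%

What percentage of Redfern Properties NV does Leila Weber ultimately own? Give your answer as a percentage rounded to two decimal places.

Leila reaches Redfern along 6 paths.
Via Halcyon: 9% × 92% = 8.28%.
Via Ironvale → Halcyon: 100% × 16% × 92% = 14.72%.
Via Tessera → Halcyon: 5% × 54% × 92% = 2.484%.
Via Ironvale → Tessera → Halcyon: 100% × 95% × 54% × 92% = 47.196%.
Via Thornfield → Halcyon: 40% × 20% × 92% = 7.36%.
Via Ironvale → Thornfield → Halcyon: 100% × 45% × 20% × 92% = 8.28%.
Total: 8.28% + 14.72% + 2.484% + 47.196% + 7.36% + 8.28% = 88.32%.

88.32%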